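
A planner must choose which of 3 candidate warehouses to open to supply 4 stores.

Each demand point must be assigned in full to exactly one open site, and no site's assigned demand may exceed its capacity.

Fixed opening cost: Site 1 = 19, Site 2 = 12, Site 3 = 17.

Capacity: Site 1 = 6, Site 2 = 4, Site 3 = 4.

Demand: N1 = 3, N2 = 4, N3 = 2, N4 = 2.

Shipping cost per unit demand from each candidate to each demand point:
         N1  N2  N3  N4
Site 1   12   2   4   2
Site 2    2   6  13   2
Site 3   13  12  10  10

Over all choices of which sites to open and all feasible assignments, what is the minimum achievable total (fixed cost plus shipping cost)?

Open {Site 1, Site 2, Site 3}; cheapest assignment that respects the capacities:
  Site 1 (cap 6, load 6): N2, N4 — cost 4×2 + 2×2 = 12
  Site 2 (cap 4, load 3): N1 — cost 3×2 = 6
  Site 3 (cap 4, load 2): N3 — cost 2×10 = 20
  Shipping 38, fixed 48 → total 86.
  Any other capacity-feasible assignment to {Site 1, Site 2, Site 3} ships for at least 38.
Total demand is 11 and no other set of sites has combined capacity ≥ 11, so {Site 1, Site 2, Site 3} is the only feasible choice of open sites. Minimum: 86.

86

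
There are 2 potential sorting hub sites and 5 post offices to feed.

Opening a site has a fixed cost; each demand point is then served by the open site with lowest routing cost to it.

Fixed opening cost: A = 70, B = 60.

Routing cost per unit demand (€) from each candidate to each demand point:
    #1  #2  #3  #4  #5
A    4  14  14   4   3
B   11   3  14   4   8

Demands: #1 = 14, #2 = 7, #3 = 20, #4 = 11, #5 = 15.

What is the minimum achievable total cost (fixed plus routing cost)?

Open {A, B}: assign each demand point to its cheapest open site.
  #1→A 14×4=56, #2→B 7×3=21, #3→A 20×14=280, #4→A 11×4=44, #5→A 15×3=45
  routing cost 446, fixed 130 → total 576.
Compare {A}: routing cost 523 + fixed 70 = 593.
Compare {B}: routing cost 619 + fixed 60 = 679.

576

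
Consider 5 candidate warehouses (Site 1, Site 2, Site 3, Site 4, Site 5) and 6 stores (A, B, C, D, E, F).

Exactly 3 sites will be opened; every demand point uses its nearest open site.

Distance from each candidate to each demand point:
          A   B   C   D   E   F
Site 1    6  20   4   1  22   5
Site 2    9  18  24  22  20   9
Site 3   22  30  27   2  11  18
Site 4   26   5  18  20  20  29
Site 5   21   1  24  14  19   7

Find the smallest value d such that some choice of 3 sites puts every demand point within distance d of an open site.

Open {Site 1, Site 3, Site 4}.
  Farthest demand point is E at distance 11 (to Site 3); all others are ≤ 11.
With {Site 1, Site 3, Site 5} the worst case is 11.
With {Site 1, Site 2, Site 3} the worst case is 18.
No size-3 selection achieves below 11.

11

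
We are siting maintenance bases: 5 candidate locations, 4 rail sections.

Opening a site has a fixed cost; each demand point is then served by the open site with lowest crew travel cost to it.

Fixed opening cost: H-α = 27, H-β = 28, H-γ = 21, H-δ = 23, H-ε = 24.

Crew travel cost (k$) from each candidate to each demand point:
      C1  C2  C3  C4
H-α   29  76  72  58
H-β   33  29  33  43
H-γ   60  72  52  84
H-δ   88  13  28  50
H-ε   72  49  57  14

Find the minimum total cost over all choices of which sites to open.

158

Open {H-α, H-δ, H-ε}: assign each demand point to its cheapest open site.
  C1→H-α 29, C2→H-δ 13, C3→H-δ 28, C4→H-ε 14
  crew travel cost 84, fixed 74 → total 158.
Compare {H-β, H-ε}: crew travel cost 109 + fixed 52 = 161.
Compare {H-β, H-δ, H-ε}: crew travel cost 88 + fixed 75 = 163.
Compare {H-β}: crew travel cost 138 + fixed 28 = 166.
All other subsets cost ≥ 161. Minimum total cost: 158.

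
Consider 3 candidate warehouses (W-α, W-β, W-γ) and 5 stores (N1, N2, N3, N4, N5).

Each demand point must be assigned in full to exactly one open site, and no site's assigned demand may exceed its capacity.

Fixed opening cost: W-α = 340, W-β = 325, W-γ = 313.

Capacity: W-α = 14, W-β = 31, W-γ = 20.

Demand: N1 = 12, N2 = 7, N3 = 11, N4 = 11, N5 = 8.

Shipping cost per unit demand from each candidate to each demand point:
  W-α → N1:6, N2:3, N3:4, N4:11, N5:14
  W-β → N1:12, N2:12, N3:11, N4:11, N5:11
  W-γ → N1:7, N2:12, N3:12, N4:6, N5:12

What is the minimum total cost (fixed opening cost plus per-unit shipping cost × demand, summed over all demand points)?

1136

Open {W-β, W-γ}; cheapest assignment that respects the capacities:
  W-β (cap 31, load 30): N3, N4, N5 — cost 11×11 + 11×11 + 8×11 = 330
  W-γ (cap 20, load 19): N1, N2 — cost 12×7 + 7×12 = 168
  Shipping 498, fixed 638 → total 1136.
  Any other capacity-feasible assignment to {W-β, W-γ} ships for at least 498.
Compare {W-α, W-β, W-γ}: its best feasible assignment gives total 1399.
Every other set of open sites that can feasibly serve all demand totals ≥ 1399 even under its best assignment. Minimum: 1136.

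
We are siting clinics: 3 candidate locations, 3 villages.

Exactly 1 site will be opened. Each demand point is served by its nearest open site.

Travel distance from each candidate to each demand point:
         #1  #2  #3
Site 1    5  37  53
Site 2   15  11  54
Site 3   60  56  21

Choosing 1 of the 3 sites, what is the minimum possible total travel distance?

Open {Site 2}.
  #1→Site 2 15, #2→Site 2 11, #3→Site 2 54  ⇒ total 80.
Compare {Site 1}: total 95.
Compare {Site 3}: total 137.

80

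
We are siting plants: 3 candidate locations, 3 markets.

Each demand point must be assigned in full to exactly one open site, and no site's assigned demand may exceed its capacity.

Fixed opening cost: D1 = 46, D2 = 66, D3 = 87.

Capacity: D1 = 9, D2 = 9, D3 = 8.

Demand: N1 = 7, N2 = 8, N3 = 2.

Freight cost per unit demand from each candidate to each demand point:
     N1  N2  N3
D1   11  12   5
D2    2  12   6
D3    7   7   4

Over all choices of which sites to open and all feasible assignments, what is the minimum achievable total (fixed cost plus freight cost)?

Open {D1, D2}; cheapest assignment that respects the capacities:
  D1 (cap 9, load 8): N2 — cost 8×12 = 96
  D2 (cap 9, load 9): N1, N3 — cost 7×2 + 2×6 = 26
  Shipping 122, fixed 112 → total 234.
  Any other capacity-feasible assignment to {D1, D2} ships for at least 122.
Compare {D2, D3}: its best feasible assignment gives total 235.
Compare {D1, D3}: its best feasible assignment gives total 276.
Every other set of open sites that can feasibly serve all demand totals ≥ 235 even under its best assignment. Minimum: 234.

234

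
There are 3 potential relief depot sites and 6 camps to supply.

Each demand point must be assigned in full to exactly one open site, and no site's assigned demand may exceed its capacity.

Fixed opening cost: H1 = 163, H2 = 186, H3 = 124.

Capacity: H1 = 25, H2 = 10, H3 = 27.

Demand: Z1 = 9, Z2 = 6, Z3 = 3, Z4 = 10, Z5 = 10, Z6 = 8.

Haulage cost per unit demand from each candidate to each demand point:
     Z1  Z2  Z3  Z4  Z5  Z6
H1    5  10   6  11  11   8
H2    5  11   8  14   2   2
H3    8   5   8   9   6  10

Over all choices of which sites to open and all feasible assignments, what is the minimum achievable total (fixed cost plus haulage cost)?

594

Open {H1, H3}; cheapest assignment that respects the capacities:
  H1 (cap 25, load 20): Z1, Z3, Z6 — cost 9×5 + 3×6 + 8×8 = 127
  H3 (cap 27, load 26): Z2, Z4, Z5 — cost 6×5 + 10×9 + 10×6 = 180
  Shipping 307, fixed 287 → total 594.
  Any other capacity-feasible assignment to {H1, H3} ships for at least 307.
Compare {H1, H2, H3}: its best feasible assignment gives total 732.
Every other set of open sites that can feasibly serve all demand totals ≥ 732 even under its best assignment. Minimum: 594.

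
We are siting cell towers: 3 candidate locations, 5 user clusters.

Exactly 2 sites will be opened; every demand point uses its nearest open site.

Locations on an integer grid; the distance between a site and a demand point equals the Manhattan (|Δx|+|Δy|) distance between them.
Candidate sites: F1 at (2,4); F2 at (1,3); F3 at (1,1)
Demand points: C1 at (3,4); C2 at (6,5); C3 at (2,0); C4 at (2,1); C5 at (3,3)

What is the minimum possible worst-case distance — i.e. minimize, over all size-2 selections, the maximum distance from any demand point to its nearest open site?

5

Open {F1, F2}.
  Farthest demand point is C2 at distance 5 (to F1); all others are ≤ 5.
With {F1, F3} the worst case is 5.
With {F2, F3} the worst case is 7.
No size-2 selection achieves below 5.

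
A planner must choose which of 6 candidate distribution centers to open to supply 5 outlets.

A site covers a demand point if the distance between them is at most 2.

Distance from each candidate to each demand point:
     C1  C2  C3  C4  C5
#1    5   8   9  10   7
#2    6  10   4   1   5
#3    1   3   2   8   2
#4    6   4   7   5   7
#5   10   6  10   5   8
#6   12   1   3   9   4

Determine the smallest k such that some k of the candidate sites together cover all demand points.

Coverage sets (demand points within 2 of each site):
  #1: {}
  #2: {C4}
  #3: {C1, C3, C5}
  #4: {}
  #5: {}
  #6: {C2}
No 2 sites suffice: every size-2 union leaves at least one demand point uncovered.
But {#2, #3, #6} covers everything, so the minimum is 3.

3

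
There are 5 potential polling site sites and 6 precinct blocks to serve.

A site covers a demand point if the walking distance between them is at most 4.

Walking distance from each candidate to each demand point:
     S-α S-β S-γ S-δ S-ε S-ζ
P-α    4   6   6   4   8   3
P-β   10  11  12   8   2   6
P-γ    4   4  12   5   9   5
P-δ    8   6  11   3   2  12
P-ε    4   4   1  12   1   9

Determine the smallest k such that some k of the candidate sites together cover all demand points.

Coverage sets (demand points within 4 of each site):
  P-α: {S-α, S-δ, S-ζ}
  P-β: {S-ε}
  P-γ: {S-α, S-β}
  P-δ: {S-δ, S-ε}
  P-ε: {S-α, S-β, S-γ, S-ε}
No single site covers all 6 demand points.
But {P-α, P-ε} covers everything, so the minimum is 2.

2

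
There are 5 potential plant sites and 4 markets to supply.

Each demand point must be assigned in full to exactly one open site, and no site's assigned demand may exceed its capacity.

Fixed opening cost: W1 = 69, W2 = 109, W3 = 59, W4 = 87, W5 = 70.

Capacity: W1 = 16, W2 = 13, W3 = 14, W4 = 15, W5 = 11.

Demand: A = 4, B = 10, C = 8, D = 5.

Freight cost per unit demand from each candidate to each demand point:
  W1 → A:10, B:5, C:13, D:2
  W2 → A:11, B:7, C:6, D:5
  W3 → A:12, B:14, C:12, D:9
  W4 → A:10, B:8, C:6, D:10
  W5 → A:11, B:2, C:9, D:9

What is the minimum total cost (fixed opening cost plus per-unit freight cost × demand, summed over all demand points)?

Open {W1, W4}; cheapest assignment that respects the capacities:
  W1 (cap 16, load 15): B, D — cost 10×5 + 5×2 = 60
  W4 (cap 15, load 12): A, C — cost 4×10 + 8×6 = 88
  Shipping 148, fixed 156 → total 304.
  Any other capacity-feasible assignment to {W1, W4} ships for at least 148.
Compare {W1, W2}: its best feasible assignment gives total 330.
Compare {W1, W3}: its best feasible assignment gives total 332.
Every other set of open sites that can feasibly serve all demand totals ≥ 330 even under its best assignment. Minimum: 304.

304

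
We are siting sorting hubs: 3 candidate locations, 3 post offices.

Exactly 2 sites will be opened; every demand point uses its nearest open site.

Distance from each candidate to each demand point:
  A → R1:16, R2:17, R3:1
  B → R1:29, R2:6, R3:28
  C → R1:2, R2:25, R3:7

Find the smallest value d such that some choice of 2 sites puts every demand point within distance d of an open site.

Open {B, C}.
  Farthest demand point is R3 at distance 7 (to C); all others are ≤ 7.
With {A, B} the worst case is 16.
With {A, C} the worst case is 17.
No size-2 selection achieves below 7.

7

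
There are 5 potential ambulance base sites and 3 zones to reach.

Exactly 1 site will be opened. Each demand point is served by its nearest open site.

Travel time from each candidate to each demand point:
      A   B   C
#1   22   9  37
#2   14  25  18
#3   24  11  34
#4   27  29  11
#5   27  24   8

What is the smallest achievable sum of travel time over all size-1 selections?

57

Open {#2}.
  A→#2 14, B→#2 25, C→#2 18  ⇒ total 57.
Compare {#5}: total 59.
Compare {#4}: total 67.
No size-1 selection does better; minimum is 57.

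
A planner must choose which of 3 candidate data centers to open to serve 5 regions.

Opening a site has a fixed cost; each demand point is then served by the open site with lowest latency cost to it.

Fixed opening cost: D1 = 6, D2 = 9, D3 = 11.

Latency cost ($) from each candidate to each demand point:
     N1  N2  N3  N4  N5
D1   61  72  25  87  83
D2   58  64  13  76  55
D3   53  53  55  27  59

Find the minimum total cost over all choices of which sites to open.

221

Open {D2, D3}: assign each demand point to its cheapest open site.
  N1→D3 53, N2→D3 53, N3→D2 13, N4→D3 27, N5→D2 55
  latency cost 201, fixed 20 → total 221.
Compare {D1, D2, D3}: latency cost 201 + fixed 26 = 227.
Compare {D1, D3}: latency cost 217 + fixed 17 = 234.
Compare {D3}: latency cost 247 + fixed 11 = 258.
All other subsets cost ≥ 227. Minimum total cost: 221.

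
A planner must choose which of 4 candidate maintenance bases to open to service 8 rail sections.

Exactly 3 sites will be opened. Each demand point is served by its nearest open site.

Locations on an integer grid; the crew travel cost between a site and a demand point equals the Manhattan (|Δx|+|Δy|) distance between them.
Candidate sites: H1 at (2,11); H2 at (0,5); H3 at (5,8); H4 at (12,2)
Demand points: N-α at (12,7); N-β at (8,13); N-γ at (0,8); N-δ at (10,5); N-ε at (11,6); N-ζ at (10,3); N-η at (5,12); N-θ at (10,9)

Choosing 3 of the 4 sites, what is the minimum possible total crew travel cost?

39

Open {H2, H3, H4}.
  N-α→H4 5, N-β→H3 8, N-γ→H2 3, N-δ→H4 5, N-ε→H4 5, N-ζ→H4 3, N-η→H3 4, N-θ→H3 6  ⇒ total 39.
Compare {H1, H3, H4}: total 41.
Compare {H1, H2, H4}: total 42.
No size-3 selection does better; minimum is 39.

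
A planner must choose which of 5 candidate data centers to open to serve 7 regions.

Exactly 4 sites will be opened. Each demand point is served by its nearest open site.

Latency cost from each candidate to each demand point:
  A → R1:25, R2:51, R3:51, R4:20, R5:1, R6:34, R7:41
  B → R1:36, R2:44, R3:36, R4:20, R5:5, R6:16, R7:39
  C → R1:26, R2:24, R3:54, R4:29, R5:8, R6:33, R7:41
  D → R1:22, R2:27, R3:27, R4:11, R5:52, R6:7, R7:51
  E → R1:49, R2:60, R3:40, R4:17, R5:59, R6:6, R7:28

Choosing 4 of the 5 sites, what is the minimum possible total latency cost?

119

Open {A, C, D, E}.
  R1→D 22, R2→C 24, R3→D 27, R4→D 11, R5→A 1, R6→E 6, R7→E 28  ⇒ total 119.
Compare {A, B, D, E}: total 122.
Compare {B, C, D, E}: total 123.
No size-4 selection does better; minimum is 119.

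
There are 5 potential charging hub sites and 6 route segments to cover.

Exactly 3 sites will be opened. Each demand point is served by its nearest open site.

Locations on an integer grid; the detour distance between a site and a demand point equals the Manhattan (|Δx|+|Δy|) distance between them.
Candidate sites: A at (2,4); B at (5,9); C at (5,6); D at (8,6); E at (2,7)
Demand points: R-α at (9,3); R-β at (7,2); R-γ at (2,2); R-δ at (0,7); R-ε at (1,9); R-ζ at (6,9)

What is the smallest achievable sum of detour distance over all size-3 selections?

20

Open {B, D, E}.
  R-α→D 4, R-β→D 5, R-γ→E 5, R-δ→E 2, R-ε→E 3, R-ζ→B 1  ⇒ total 20.
Compare {A, B, D}: total 21.
Compare {A, D, E}: total 21.
No size-3 selection does better; minimum is 20.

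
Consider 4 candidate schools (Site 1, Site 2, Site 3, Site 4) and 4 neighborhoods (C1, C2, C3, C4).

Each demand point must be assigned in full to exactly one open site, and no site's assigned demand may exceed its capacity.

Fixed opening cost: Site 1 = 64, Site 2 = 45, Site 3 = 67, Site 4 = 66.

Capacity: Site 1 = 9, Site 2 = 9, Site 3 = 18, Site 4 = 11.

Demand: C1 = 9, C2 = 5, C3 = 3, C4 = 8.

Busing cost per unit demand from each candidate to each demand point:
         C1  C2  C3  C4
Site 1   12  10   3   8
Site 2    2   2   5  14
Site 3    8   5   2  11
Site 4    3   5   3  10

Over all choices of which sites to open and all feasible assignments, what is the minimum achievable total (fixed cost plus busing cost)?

249

Open {Site 2, Site 3}; cheapest assignment that respects the capacities:
  Site 2 (cap 9, load 9): C1 — cost 9×2 = 18
  Site 3 (cap 18, load 16): C2, C3, C4 — cost 5×5 + 3×2 + 8×11 = 119
  Shipping 137, fixed 112 → total 249.
  Any other capacity-feasible assignment to {Site 2, Site 3} ships for at least 137.
Compare {Site 3, Site 4}: its best feasible assignment gives total 279.
Compare {Site 1, Site 2, Site 3}: its best feasible assignment gives total 289.
Every other set of open sites that can feasibly serve all demand totals ≥ 279 even under its best assignment. Minimum: 249.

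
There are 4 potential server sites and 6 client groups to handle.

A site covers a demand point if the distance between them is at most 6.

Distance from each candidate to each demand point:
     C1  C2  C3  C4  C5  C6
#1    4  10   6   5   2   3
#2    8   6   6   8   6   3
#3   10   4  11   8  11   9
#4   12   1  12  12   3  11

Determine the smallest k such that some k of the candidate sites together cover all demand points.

Coverage sets (demand points within 6 of each site):
  #1: {C1, C3, C4, C5, C6}
  #2: {C2, C3, C5, C6}
  #3: {C2}
  #4: {C2, C5}
No single site covers all 6 demand points.
But {#1, #2} covers everything, so the minimum is 2.

2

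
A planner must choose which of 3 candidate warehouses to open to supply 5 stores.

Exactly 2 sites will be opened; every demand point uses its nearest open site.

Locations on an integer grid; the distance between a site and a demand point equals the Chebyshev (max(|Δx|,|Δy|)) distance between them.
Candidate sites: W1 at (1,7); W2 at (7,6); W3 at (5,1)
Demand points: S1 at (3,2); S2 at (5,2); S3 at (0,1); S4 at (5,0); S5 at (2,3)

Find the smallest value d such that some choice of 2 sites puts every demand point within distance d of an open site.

Open {W1, W3}.
  Farthest demand point is S3 at distance 5 (to W3); all others are ≤ 5.
With {W2, W3} the worst case is 5.
With {W1, W2} the worst case is 6.
No size-2 selection achieves below 5.

5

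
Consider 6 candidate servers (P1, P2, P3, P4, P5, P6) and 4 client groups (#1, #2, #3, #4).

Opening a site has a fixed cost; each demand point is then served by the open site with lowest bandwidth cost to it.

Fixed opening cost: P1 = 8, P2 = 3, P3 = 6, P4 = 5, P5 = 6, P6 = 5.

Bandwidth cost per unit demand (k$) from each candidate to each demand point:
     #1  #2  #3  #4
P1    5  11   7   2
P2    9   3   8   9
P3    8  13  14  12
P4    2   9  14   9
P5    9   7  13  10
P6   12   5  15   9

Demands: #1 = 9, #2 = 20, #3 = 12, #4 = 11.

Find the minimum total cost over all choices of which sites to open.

200

Open {P1, P2, P4}: assign each demand point to its cheapest open site.
  #1→P4 9×2=18, #2→P2 20×3=60, #3→P1 12×7=84, #4→P1 11×2=22
  bandwidth cost 184, fixed 16 → total 200.
Compare {P1, P2, P4, P6}: bandwidth cost 184 + fixed 21 = 205.
Compare {P1, P2, P3, P4}: bandwidth cost 184 + fixed 22 = 206.
Compare {P1, P2, P4, P5}: bandwidth cost 184 + fixed 22 = 206.
All other subsets cost ≥ 205. Minimum total cost: 200.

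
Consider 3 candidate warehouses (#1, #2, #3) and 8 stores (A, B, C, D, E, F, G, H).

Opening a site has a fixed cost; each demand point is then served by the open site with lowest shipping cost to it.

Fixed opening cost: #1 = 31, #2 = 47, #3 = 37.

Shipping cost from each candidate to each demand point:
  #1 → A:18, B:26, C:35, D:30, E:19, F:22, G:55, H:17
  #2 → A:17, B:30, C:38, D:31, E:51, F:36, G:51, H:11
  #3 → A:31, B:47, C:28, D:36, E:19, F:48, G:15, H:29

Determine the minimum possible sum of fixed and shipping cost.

Open {#1, #3}: assign each demand point to its cheapest open site.
  A→#1 18, B→#1 26, C→#3 28, D→#1 30, E→#1 19, F→#1 22, G→#3 15, H→#1 17
  shipping cost 175, fixed 68 → total 243.
Compare {#1}: shipping cost 222 + fixed 31 = 253.
Compare {#2, #3}: shipping cost 187 + fixed 84 = 271.
Compare {#1, #2, #3}: shipping cost 168 + fixed 115 = 283.
All other subsets cost ≥ 253. Minimum total cost: 243.

243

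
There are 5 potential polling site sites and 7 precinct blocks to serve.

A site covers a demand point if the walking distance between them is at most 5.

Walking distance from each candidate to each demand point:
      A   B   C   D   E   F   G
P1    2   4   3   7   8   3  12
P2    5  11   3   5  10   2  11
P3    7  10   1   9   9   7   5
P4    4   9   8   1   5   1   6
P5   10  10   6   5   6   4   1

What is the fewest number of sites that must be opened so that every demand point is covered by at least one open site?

Coverage sets (demand points within 5 of each site):
  P1: {A, B, C, F}
  P2: {A, C, D, F}
  P3: {C, G}
  P4: {A, D, E, F}
  P5: {D, F, G}
No 2 sites suffice: every size-2 union leaves at least one demand point uncovered.
But {P1, P3, P4} covers everything, so the minimum is 3.

3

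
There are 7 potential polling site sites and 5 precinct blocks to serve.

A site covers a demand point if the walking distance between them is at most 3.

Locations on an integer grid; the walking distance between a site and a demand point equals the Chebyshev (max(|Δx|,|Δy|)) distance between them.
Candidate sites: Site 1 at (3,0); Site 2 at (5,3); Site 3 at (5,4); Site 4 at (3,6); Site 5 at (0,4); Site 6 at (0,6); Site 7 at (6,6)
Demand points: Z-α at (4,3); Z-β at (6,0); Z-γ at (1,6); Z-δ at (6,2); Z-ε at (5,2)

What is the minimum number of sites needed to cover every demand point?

2

Coverage sets (demand points within 3 of each site):
  Site 1: {Z-α, Z-β, Z-δ, Z-ε}
  Site 2: {Z-α, Z-β, Z-δ, Z-ε}
  Site 3: {Z-α, Z-δ, Z-ε}
  Site 4: {Z-α, Z-γ}
  Site 5: {Z-γ}
  Site 6: {Z-γ}
  Site 7: {Z-α}
No single site covers all 5 demand points.
But {Site 1, Site 4} covers everything, so the minimum is 2.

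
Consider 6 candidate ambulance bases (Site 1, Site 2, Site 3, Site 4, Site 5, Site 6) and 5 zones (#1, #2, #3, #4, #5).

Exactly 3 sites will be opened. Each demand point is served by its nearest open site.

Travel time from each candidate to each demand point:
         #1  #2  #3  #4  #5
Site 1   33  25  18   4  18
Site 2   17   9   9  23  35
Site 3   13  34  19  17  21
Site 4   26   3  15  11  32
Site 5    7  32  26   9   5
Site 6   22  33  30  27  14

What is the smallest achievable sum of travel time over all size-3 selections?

Open {Site 2, Site 4, Site 5}.
  #1→Site 5 7, #2→Site 4 3, #3→Site 2 9, #4→Site 5 9, #5→Site 5 5  ⇒ total 33.
Compare {Site 1, Site 2, Site 5}: total 34.
Compare {Site 1, Site 4, Site 5}: total 34.
No size-3 selection does better; minimum is 33.

33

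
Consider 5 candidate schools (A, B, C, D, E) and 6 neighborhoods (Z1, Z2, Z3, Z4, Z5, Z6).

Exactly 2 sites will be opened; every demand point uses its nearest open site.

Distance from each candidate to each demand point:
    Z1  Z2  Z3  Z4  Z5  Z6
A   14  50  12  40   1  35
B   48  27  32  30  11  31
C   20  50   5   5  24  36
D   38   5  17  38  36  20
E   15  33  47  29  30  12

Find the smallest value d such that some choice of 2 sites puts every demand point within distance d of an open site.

Open {C, D}.
  Farthest demand point is Z5 at distance 24 (to C); all others are ≤ 24.
With {D, E} the worst case is 30.
With {A, B} the worst case is 31.
No size-2 selection achieves below 24.

24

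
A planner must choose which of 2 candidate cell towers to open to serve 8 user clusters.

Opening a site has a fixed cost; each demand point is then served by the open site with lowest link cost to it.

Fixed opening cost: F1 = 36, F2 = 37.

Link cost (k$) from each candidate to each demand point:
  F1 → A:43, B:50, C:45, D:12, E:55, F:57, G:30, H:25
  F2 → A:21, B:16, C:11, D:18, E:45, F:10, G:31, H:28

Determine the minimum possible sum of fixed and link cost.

Open {F2}: assign each demand point to its cheapest open site.
  A→F2 21, B→F2 16, C→F2 11, D→F2 18, E→F2 45, F→F2 10, G→F2 31, H→F2 28
  link cost 180, fixed 37 → total 217.
Compare {F1, F2}: link cost 170 + fixed 73 = 243.
Compare {F1}: link cost 317 + fixed 36 = 353.

217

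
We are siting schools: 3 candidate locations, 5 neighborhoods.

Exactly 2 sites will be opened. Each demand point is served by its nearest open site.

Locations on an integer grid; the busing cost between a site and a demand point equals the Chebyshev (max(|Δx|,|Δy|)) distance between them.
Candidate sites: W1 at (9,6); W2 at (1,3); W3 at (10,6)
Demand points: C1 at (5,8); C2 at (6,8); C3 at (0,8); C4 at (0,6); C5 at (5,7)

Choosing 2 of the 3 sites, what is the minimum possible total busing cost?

19

Open {W1, W2}.
  C1→W1 4, C2→W1 3, C3→W2 5, C4→W2 3, C5→W1 4  ⇒ total 19.
Compare {W2, W3}: total 21.
Compare {W1, W3}: total 29.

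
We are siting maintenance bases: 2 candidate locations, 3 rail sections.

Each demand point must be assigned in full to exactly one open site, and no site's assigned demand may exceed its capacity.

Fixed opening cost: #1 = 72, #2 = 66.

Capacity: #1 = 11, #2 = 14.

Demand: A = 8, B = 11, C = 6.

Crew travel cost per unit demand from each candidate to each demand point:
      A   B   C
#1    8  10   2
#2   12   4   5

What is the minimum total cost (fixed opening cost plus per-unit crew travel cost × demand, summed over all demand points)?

374

Open {#1, #2}; cheapest assignment that respects the capacities:
  #1 (cap 11, load 11): B — cost 11×10 = 110
  #2 (cap 14, load 14): A, C — cost 8×12 + 6×5 = 126
  Shipping 236, fixed 138 → total 374.
  Any other capacity-feasible assignment to {#1, #2} ships for at least 236.
Total demand is 25 and no other set of sites has combined capacity ≥ 25, so {#1, #2} is the only feasible choice of open sites. Minimum: 374.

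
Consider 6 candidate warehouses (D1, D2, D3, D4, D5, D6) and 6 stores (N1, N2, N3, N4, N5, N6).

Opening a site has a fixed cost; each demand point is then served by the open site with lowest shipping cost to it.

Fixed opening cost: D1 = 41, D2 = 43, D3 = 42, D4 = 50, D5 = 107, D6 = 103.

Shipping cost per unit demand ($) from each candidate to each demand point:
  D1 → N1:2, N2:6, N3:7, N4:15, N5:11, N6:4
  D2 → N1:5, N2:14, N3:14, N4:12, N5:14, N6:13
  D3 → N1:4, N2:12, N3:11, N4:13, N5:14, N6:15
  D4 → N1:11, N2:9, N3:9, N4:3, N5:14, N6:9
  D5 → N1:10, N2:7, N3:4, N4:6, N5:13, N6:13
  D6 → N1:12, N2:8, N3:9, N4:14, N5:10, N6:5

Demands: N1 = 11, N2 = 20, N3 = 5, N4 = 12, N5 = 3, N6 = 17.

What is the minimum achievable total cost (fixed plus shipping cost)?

Open {D1, D4}: assign each demand point to its cheapest open site.
  N1→D1 11×2=22, N2→D1 20×6=120, N3→D1 5×7=35, N4→D4 12×3=36, N5→D1 3×11=33, N6→D1 17×4=68
  shipping cost 314, fixed 91 → total 405.
Compare {D1, D3, D4}: shipping cost 314 + fixed 133 = 447.
Compare {D1, D2, D4}: shipping cost 314 + fixed 134 = 448.
Compare {D1, D5}: shipping cost 335 + fixed 148 = 483.
All other subsets cost ≥ 447. Minimum total cost: 405.

405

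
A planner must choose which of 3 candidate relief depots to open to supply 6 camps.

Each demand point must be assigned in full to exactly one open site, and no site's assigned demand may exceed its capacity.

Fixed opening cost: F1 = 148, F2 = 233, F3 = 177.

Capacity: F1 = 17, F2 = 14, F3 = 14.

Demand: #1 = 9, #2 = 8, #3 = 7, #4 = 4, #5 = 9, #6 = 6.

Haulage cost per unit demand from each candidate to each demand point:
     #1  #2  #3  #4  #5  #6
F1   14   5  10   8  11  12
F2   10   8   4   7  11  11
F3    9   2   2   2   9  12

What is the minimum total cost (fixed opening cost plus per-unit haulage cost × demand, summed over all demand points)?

880

Open {F1, F2, F3}; cheapest assignment that respects the capacities:
  F1 (cap 17, load 17): #2, #5 — cost 8×5 + 9×11 = 139
  F2 (cap 14, load 13): #3, #6 — cost 7×4 + 6×11 = 94
  F3 (cap 14, load 13): #1, #4 — cost 9×9 + 4×2 = 89
  Shipping 322, fixed 558 → total 880.
  Any other capacity-feasible assignment to {F1, F2, F3} ships for at least 322.
Total demand is 43 and no other set of sites has combined capacity ≥ 43, so {F1, F2, F3} is the only feasible choice of open sites. Minimum: 880.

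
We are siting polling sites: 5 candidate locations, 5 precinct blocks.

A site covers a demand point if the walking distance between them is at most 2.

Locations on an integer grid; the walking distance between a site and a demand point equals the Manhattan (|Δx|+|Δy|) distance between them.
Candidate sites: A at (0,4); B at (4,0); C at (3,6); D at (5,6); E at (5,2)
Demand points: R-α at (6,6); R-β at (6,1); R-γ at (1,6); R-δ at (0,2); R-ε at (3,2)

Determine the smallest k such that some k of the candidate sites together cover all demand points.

4

Coverage sets (demand points within 2 of each site):
  A: {R-δ}
  B: {}
  C: {R-γ}
  D: {R-α}
  E: {R-β, R-ε}
No 3 sites suffice: every size-3 union leaves at least one demand point uncovered.
But {A, C, D, E} covers everything, so the minimum is 4.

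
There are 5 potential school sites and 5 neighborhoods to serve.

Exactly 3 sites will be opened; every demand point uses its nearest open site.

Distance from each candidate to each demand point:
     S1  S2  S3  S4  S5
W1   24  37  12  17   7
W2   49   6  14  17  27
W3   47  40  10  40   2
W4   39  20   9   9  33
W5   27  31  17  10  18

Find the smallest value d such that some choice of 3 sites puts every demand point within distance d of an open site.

Open {W1, W2, W3}.
  Farthest demand point is S1 at distance 24 (to W1); all others are ≤ 24.
With {W1, W2, W4} the worst case is 24.
With {W1, W2, W5} the worst case is 24.
No size-3 selection achieves below 24.

24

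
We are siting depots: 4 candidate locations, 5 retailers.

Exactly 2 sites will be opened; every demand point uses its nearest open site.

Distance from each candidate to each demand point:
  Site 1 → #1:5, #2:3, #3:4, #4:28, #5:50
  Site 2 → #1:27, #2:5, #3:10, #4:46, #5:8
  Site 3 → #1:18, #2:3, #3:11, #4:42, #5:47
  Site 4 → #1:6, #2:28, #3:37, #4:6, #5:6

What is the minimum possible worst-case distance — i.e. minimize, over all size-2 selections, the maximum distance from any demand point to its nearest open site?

Open {Site 1, Site 4}.
  Farthest demand point is #4 at distance 6 (to Site 4); all others are ≤ 6.
With {Site 2, Site 4} the worst case is 10.
With {Site 3, Site 4} the worst case is 11.
No size-2 selection achieves below 6.

6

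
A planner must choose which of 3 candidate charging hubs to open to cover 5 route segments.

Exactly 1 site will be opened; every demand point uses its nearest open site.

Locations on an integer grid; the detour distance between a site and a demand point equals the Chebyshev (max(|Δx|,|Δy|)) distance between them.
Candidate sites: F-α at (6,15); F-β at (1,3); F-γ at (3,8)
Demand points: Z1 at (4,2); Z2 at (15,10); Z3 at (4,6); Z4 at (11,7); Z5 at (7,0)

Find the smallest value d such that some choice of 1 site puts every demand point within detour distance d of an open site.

Open {F-γ}.
  Farthest demand point is Z2 at detour distance 12 (to F-γ); all others are ≤ 12.
With {F-β} the worst case is 14.
With {F-α} the worst case is 15.
No size-1 selection achieves below 12.

12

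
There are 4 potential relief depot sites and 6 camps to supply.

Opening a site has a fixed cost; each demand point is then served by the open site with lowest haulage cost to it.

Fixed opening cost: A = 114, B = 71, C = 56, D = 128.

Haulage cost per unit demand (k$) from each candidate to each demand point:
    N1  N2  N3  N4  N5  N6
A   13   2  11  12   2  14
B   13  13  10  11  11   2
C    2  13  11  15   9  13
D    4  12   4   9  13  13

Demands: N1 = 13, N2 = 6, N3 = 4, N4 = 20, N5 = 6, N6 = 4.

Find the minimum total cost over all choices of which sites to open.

553

Open {B, C}: assign each demand point to its cheapest open site.
  N1→C 13×2=26, N2→B 6×13=78, N3→B 4×10=40, N4→B 20×11=220, N5→C 6×9=54, N6→B 4×2=8
  haulage cost 426, fixed 127 → total 553.
Compare {A, C}: haulage cost 386 + fixed 170 = 556.
Compare {A, B, C}: haulage cost 318 + fixed 241 = 559.
Compare {A, D}: haulage cost 324 + fixed 242 = 566.
All other subsets cost ≥ 556. Minimum total cost: 553.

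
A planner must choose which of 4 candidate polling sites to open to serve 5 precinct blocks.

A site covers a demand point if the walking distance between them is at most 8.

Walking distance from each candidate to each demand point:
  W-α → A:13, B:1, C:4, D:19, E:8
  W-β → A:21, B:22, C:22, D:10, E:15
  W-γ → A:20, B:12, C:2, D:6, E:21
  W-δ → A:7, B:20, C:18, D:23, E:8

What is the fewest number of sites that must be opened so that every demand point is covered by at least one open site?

3

Coverage sets (demand points within 8 of each site):
  W-α: {B, C, E}
  W-β: {}
  W-γ: {C, D}
  W-δ: {A, E}
No 2 sites suffice: every size-2 union leaves at least one demand point uncovered.
But {W-α, W-γ, W-δ} covers everything, so the minimum is 3.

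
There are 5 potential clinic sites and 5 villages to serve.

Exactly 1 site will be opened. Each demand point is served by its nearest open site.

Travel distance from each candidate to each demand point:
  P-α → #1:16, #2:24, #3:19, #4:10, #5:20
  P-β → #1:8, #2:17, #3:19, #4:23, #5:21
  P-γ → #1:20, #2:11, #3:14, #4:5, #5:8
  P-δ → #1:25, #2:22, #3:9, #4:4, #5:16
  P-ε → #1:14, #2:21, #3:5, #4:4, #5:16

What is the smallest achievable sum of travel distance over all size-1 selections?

58

Open {P-γ}.
  #1→P-γ 20, #2→P-γ 11, #3→P-γ 14, #4→P-γ 5, #5→P-γ 8  ⇒ total 58.
Compare {P-ε}: total 60.
Compare {P-δ}: total 76.
No size-1 selection does better; minimum is 58.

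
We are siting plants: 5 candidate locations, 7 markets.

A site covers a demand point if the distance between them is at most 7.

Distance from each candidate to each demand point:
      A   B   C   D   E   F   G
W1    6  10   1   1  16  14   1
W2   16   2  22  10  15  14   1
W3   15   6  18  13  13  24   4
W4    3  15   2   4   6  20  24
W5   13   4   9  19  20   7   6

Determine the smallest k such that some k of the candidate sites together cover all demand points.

Coverage sets (demand points within 7 of each site):
  W1: {A, C, D, G}
  W2: {B, G}
  W3: {B, G}
  W4: {A, C, D, E}
  W5: {B, F, G}
No single site covers all 7 demand points.
But {W4, W5} covers everything, so the minimum is 2.

2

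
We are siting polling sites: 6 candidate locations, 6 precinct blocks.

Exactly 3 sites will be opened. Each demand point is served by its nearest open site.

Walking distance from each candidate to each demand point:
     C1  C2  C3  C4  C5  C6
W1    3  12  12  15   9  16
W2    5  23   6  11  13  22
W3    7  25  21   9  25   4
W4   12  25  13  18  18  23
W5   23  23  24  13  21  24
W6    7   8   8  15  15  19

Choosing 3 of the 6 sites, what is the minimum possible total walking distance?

41

Open {W1, W3, W6}.
  C1→W1 3, C2→W6 8, C3→W6 8, C4→W3 9, C5→W1 9, C6→W3 4  ⇒ total 41.
Compare {W1, W2, W3}: total 43.
Compare {W2, W3, W6}: total 45.
No size-3 selection does better; minimum is 41.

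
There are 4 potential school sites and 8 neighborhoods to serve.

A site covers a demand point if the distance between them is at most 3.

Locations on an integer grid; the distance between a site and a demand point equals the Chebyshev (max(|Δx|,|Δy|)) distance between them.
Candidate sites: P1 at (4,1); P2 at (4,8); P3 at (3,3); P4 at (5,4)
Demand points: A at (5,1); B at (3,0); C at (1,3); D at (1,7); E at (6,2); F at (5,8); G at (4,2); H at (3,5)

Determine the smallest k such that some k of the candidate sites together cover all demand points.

2

Coverage sets (demand points within 3 of each site):
  P1: {A, B, C, E, G}
  P2: {D, F, H}
  P3: {A, B, C, E, G, H}
  P4: {A, E, G, H}
No single site covers all 8 demand points.
But {P1, P2} covers everything, so the minimum is 2.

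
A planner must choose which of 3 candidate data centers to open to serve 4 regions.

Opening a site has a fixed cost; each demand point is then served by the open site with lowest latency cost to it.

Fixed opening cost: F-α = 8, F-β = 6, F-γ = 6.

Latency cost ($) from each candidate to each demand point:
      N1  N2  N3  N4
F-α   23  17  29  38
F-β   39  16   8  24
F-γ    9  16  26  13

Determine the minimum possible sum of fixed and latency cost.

58

Open {F-β, F-γ}: assign each demand point to its cheapest open site.
  N1→F-γ 9, N2→F-β 16, N3→F-β 8, N4→F-γ 13
  latency cost 46, fixed 12 → total 58.
Compare {F-α, F-β, F-γ}: latency cost 46 + fixed 20 = 66.
Compare {F-γ}: latency cost 64 + fixed 6 = 70.
Compare {F-α, F-γ}: latency cost 64 + fixed 14 = 78.
All other subsets cost ≥ 66. Minimum total cost: 58.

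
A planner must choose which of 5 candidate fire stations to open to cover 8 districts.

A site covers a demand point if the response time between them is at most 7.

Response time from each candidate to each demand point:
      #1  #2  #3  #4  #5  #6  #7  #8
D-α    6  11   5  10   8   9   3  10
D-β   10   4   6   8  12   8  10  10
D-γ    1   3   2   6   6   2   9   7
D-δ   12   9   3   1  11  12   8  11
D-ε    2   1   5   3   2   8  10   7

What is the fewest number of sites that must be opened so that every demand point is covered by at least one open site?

2

Coverage sets (demand points within 7 of each site):
  D-α: {#1, #3, #7}
  D-β: {#2, #3}
  D-γ: {#1, #2, #3, #4, #5, #6, #8}
  D-δ: {#3, #4}
  D-ε: {#1, #2, #3, #4, #5, #8}
No single site covers all 8 demand points.
But {D-α, D-γ} covers everything, so the minimum is 2.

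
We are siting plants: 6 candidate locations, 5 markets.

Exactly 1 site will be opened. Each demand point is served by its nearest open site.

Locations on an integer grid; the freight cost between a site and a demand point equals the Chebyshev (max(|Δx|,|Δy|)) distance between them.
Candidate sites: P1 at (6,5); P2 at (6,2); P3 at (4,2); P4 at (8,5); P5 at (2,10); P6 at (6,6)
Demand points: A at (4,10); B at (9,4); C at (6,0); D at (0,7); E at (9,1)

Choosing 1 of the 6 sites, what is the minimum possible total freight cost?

Open {P2}.
  A→P2 8, B→P2 3, C→P2 2, D→P2 6, E→P2 3  ⇒ total 22.
Compare {P1}: total 23.
Compare {P4}: total 23.
No size-1 selection does better; minimum is 22.

22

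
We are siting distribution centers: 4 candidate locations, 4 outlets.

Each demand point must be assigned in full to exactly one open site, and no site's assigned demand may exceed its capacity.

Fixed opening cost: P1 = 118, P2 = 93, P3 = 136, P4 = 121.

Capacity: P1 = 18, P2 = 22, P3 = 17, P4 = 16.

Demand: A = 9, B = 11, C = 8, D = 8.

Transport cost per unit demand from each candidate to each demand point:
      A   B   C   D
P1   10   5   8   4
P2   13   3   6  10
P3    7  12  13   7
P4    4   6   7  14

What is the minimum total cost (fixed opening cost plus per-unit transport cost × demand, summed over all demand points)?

414

Open {P1, P2}; cheapest assignment that respects the capacities:
  P1 (cap 18, load 17): A, D — cost 9×10 + 8×4 = 122
  P2 (cap 22, load 19): B, C — cost 11×3 + 8×6 = 81
  Shipping 203, fixed 211 → total 414.
  Any other capacity-feasible assignment to {P1, P2} ships for at least 203.
Compare {P2, P3}: its best feasible assignment gives total 429.
Compare {P1, P2, P4}: its best feasible assignment gives total 481.
Every other set of open sites that can feasibly serve all demand totals ≥ 429 even under its best assignment. Minimum: 414.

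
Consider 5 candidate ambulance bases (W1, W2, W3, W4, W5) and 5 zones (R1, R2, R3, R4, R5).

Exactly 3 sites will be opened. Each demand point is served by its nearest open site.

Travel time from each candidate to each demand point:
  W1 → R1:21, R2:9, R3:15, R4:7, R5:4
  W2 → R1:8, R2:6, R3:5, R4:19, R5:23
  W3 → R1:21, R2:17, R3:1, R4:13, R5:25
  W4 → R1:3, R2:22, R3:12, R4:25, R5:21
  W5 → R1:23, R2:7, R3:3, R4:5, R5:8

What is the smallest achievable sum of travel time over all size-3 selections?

Open {W1, W4, W5}.
  R1→W4 3, R2→W5 7, R3→W5 3, R4→W5 5, R5→W1 4  ⇒ total 22.
Compare {W1, W3, W4}: total 24.
Compare {W3, W4, W5}: total 24.
No size-3 selection does better; minimum is 22.

22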